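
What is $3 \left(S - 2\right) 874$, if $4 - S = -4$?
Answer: $15732$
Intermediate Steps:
$S = 8$ ($S = 4 - -4 = 4 + 4 = 8$)
$3 \left(S - 2\right) 874 = 3 \left(8 - 2\right) 874 = 3 \cdot 6 \cdot 874 = 18 \cdot 874 = 15732$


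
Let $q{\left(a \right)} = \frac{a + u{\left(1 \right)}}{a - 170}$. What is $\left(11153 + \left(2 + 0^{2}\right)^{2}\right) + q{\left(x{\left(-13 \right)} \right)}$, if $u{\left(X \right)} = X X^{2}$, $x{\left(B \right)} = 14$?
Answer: $\frac{580159}{52} \approx 11157.0$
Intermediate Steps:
$u{\left(X \right)} = X^{3}$
$q{\left(a \right)} = \frac{1 + a}{-170 + a}$ ($q{\left(a \right)} = \frac{a + 1^{3}}{a - 170} = \frac{a + 1}{-170 + a} = \frac{1 + a}{-170 + a}$)
$\left(11153 + \left(2 + 0^{2}\right)^{2}\right) + q{\left(x{\left(-13 \right)} \right)} = \left(11153 + \left(2 + 0^{2}\right)^{2}\right) + \frac{1 + 14}{-170 + 14} = \left(11153 + \left(2 + 0\right)^{2}\right) + \frac{1}{-156} \cdot 15 = \left(11153 + 2^{2}\right) - \frac{5}{52} = \left(11153 + 4\right) - \frac{5}{52} = 11157 - \frac{5}{52} = \frac{580159}{52}$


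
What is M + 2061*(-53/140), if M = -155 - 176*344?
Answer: -8607093/140 ≈ -61479.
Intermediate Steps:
M = -60699 (M = -155 - 60544 = -60699)
M + 2061*(-53/140) = -60699 + 2061*(-53/140) = -60699 - 109233/140 = -8607093/140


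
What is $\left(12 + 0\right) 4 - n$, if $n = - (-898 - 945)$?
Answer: $-1795$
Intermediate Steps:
$n = 1843$ ($n = \left(-1\right) \left(-1843\right) = 1843$)
$\left(12 + 0\right) 4 - n = \left(12 + 0\right) 4 - 1843 = 12 \cdot 4 - 1843 = 48 - 1843 = -1795$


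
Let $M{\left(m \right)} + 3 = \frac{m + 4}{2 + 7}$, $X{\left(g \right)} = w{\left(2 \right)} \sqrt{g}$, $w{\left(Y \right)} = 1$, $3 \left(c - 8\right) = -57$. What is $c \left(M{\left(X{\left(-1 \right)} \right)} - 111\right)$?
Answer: $\frac{11242}{9} - \frac{11 i}{9} \approx 1249.1 - 1.2222 i$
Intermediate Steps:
$c = -11$ ($c = 8 + \frac{1}{3} \left(-57\right) = 8 - 19 = -11$)
$X{\left(g \right)} = \sqrt{g}$ ($X{\left(g \right)} = 1 \sqrt{g} = \sqrt{g}$)
$M{\left(m \right)} = - \frac{23}{9} + \frac{m}{9}$ ($M{\left(m \right)} = -3 + \frac{m + 4}{2 + 7} = -3 + \frac{4 + m}{9} = -3 + \left(4 + m\right) \frac{1}{9} = -3 + \left(\frac{4}{9} + \frac{m}{9}\right) = - \frac{23}{9} + \frac{m}{9}$)
$c \left(M{\left(X{\left(-1 \right)} \right)} - 111\right) = - 11 \left(\left(- \frac{23}{9} + \frac{\sqrt{-1}}{9}\right) - 111\right) = - 11 \left(\left(- \frac{23}{9} + \frac{i}{9}\right) - 111\right) = - 11 \left(- \frac{1022}{9} + \frac{i}{9}\right) = \frac{11242}{9} - \frac{11 i}{9}$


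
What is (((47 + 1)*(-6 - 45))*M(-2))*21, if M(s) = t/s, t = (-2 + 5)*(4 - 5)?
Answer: -77112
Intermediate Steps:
t = -3 (t = 3*(-1) = -3)
M(s) = -3/s
(((47 + 1)*(-6 - 45))*M(-2))*21 = (((47 + 1)*(-6 - 45))*(-3/(-2)))*21 = ((48*(-51))*(-3*(-1/2)))*21 = -2448*3/2*21 = -3672*21 = -77112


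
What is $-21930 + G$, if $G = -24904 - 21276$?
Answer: $-68110$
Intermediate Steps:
$G = -46180$
$-21930 + G = -21930 - 46180 = -68110$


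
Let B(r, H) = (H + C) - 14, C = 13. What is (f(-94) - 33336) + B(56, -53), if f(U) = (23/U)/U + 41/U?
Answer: -295037871/8836 ≈ -33390.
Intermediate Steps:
B(r, H) = -1 + H (B(r, H) = (H + 13) - 14 = (13 + H) - 14 = -1 + H)
f(U) = 23/U**2 + 41/U
(f(-94) - 33336) + B(56, -53) = ((23 + 41*(-94))/(-94)**2 - 33336) + (-1 - 53) = ((23 - 3854)/8836 - 33336) - 54 = ((1/8836)*(-3831) - 33336) - 54 = (-3831/8836 - 33336) - 54 = -294560727/8836 - 54 = -295037871/8836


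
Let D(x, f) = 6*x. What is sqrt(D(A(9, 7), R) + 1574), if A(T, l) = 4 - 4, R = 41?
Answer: sqrt(1574) ≈ 39.674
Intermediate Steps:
A(T, l) = 0
sqrt(D(A(9, 7), R) + 1574) = sqrt(6*0 + 1574) = sqrt(0 + 1574) = sqrt(1574)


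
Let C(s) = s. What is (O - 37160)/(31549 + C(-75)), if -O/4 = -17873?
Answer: 17166/15737 ≈ 1.0908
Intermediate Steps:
O = 71492 (O = -4*(-17873) = 71492)
(O - 37160)/(31549 + C(-75)) = (71492 - 37160)/(31549 - 75) = 34332/31474 = 34332*(1/31474) = 17166/15737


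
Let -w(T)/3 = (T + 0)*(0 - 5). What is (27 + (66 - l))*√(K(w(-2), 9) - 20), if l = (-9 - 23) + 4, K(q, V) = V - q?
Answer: 121*√19 ≈ 527.43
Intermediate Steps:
w(T) = 15*T (w(T) = -3*(T + 0)*(0 - 5) = -3*T*(-5) = -(-15)*T = 15*T)
l = -28 (l = -32 + 4 = -28)
(27 + (66 - l))*√(K(w(-2), 9) - 20) = (27 + (66 - 1*(-28)))*√((9 - 15*(-2)) - 20) = (27 + (66 + 28))*√((9 - 1*(-30)) - 20) = (27 + 94)*√((9 + 30) - 20) = 121*√(39 - 20) = 121*√19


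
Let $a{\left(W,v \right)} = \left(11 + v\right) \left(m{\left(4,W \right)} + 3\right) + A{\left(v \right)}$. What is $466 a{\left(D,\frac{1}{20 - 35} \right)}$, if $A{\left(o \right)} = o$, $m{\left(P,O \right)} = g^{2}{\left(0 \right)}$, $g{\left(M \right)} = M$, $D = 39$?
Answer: $\frac{228806}{15} \approx 15254.0$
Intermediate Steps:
$m{\left(P,O \right)} = 0$ ($m{\left(P,O \right)} = 0^{2} = 0$)
$a{\left(W,v \right)} = 33 + 4 v$ ($a{\left(W,v \right)} = \left(11 + v\right) \left(0 + 3\right) + v = \left(11 + v\right) 3 + v = \left(33 + 3 v\right) + v = 33 + 4 v$)
$466 a{\left(D,\frac{1}{20 - 35} \right)} = 466 \left(33 + \frac{4}{20 - 35}\right) = 466 \left(33 + \frac{4}{-15}\right) = 466 \left(33 + 4 \left(- \frac{1}{15}\right)\right) = 466 \left(33 - \frac{4}{15}\right) = 466 \cdot \frac{491}{15} = \frac{228806}{15}$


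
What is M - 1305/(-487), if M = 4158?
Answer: 2026251/487 ≈ 4160.7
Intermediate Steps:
M - 1305/(-487) = 4158 - 1305/(-487) = 4158 - 1305*(-1)/487 = 4158 - 1*(-1305/487) = 4158 + 1305/487 = 2026251/487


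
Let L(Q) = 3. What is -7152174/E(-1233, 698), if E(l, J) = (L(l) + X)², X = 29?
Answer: -3576087/512 ≈ -6984.5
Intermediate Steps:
E(l, J) = 1024 (E(l, J) = (3 + 29)² = 32² = 1024)
-7152174/E(-1233, 698) = -7152174/1024 = -7152174*1/1024 = -3576087/512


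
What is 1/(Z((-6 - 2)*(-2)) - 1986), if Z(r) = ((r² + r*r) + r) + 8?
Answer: -1/1450 ≈ -0.00068966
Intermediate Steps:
Z(r) = 8 + r + 2*r² (Z(r) = ((r² + r²) + r) + 8 = (2*r² + r) + 8 = (r + 2*r²) + 8 = 8 + r + 2*r²)
1/(Z((-6 - 2)*(-2)) - 1986) = 1/((8 + (-6 - 2)*(-2) + 2*((-6 - 2)*(-2))²) - 1986) = 1/((8 - 8*(-2) + 2*(-8*(-2))²) - 1986) = 1/((8 + 16 + 2*16²) - 1986) = 1/((8 + 16 + 2*256) - 1986) = 1/((8 + 16 + 512) - 1986) = 1/(536 - 1986) = 1/(-1450) = -1/1450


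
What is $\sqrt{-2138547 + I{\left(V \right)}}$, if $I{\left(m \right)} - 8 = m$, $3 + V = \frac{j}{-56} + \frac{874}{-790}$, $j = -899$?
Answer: $\frac{i \sqrt{261592327790710}}{11060} \approx 1462.4 i$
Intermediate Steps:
$V = \frac{264273}{22120}$ ($V = -3 + \left(- \frac{899}{-56} + \frac{874}{-790}\right) = -3 + \left(\left(-899\right) \left(- \frac{1}{56}\right) + 874 \left(- \frac{1}{790}\right)\right) = -3 + \left(\frac{899}{56} - \frac{437}{395}\right) = -3 + \frac{330633}{22120} = \frac{264273}{22120} \approx 11.947$)
$I{\left(m \right)} = 8 + m$
$\sqrt{-2138547 + I{\left(V \right)}} = \sqrt{-2138547 + \left(8 + \frac{264273}{22120}\right)} = \sqrt{-2138547 + \frac{441233}{22120}} = \sqrt{- \frac{47304218407}{22120}} = \frac{i \sqrt{261592327790710}}{11060}$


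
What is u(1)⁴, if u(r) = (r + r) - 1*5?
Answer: 81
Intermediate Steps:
u(r) = -5 + 2*r (u(r) = 2*r - 5 = -5 + 2*r)
u(1)⁴ = (-5 + 2*1)⁴ = (-5 + 2)⁴ = (-3)⁴ = 81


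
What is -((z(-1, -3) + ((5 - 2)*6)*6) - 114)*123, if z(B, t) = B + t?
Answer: 1230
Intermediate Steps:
-((z(-1, -3) + ((5 - 2)*6)*6) - 114)*123 = -(((-1 - 3) + ((5 - 2)*6)*6) - 114)*123 = -((-4 + (3*6)*6) - 114)*123 = -((-4 + 18*6) - 114)*123 = -((-4 + 108) - 114)*123 = -(104 - 114)*123 = -(-10)*123 = -1*(-1230) = 1230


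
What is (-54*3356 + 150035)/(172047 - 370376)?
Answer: 31189/198329 ≈ 0.15726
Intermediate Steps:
(-54*3356 + 150035)/(172047 - 370376) = (-181224 + 150035)/(-198329) = -31189*(-1/198329) = 31189/198329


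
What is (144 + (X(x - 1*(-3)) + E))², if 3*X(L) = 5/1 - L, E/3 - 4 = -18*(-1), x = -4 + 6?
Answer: 44100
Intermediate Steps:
x = 2
E = 66 (E = 12 + 3*(-18*(-1)) = 12 + 3*18 = 12 + 54 = 66)
X(L) = 5/3 - L/3 (X(L) = (5/1 - L)/3 = (5*1 - L)/3 = (5 - L)/3 = 5/3 - L/3)
(144 + (X(x - 1*(-3)) + E))² = (144 + ((5/3 - (2 - 1*(-3))/3) + 66))² = (144 + ((5/3 - (2 + 3)/3) + 66))² = (144 + ((5/3 - ⅓*5) + 66))² = (144 + ((5/3 - 5/3) + 66))² = (144 + (0 + 66))² = (144 + 66)² = 210² = 44100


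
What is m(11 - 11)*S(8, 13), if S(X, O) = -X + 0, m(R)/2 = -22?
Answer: 352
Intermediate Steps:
m(R) = -44 (m(R) = 2*(-22) = -44)
S(X, O) = -X
m(11 - 11)*S(8, 13) = -(-44)*8 = -44*(-8) = 352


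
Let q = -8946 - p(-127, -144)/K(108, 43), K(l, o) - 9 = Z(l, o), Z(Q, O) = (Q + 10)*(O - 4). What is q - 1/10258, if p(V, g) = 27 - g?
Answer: -141048106759/15766546 ≈ -8946.0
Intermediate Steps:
Z(Q, O) = (-4 + O)*(10 + Q) (Z(Q, O) = (10 + Q)*(-4 + O) = (-4 + O)*(10 + Q))
K(l, o) = -31 - 4*l + 10*o + l*o (K(l, o) = 9 + (-40 - 4*l + 10*o + o*l) = 9 + (-40 - 4*l + 10*o + l*o) = -31 - 4*l + 10*o + l*o)
q = -13750059/1537 (q = -8946 - (27 - 1*(-144))/(-31 - 4*108 + 10*43 + 108*43) = -8946 - (27 + 144)/(-31 - 432 + 430 + 4644) = -8946 - 171/4611 = -8946 - 1*57/1537 = -8946 - 57/1537 = -13750059/1537 ≈ -8946.0)
q - 1/10258 = -13750059/1537 - 1/10258 = -141048106759/15766546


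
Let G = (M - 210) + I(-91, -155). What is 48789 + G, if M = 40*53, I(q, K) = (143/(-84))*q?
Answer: 610247/12 ≈ 50854.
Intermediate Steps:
I(q, K) = -143*q/84 (I(q, K) = (143*(-1/84))*q = -143*q/84)
M = 2120
G = 24779/12 (G = (2120 - 210) - 143/84*(-91) = 1910 + 1859/12 = 24779/12 ≈ 2064.9)
48789 + G = 48789 + 24779/12 = 610247/12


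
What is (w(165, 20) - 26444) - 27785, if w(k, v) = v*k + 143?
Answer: -50786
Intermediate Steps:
w(k, v) = 143 + k*v (w(k, v) = k*v + 143 = 143 + k*v)
(w(165, 20) - 26444) - 27785 = ((143 + 165*20) - 26444) - 27785 = ((143 + 3300) - 26444) - 27785 = (3443 - 26444) - 27785 = -23001 - 27785 = -50786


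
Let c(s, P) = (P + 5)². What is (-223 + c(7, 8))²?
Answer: 2916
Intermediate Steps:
c(s, P) = (5 + P)²
(-223 + c(7, 8))² = (-223 + (5 + 8)²)² = (-223 + 13²)² = (-223 + 169)² = (-54)² = 2916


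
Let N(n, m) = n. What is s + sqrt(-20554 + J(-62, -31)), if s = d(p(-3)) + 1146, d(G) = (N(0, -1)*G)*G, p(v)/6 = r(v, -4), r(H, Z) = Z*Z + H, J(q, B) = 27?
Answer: 1146 + I*sqrt(20527) ≈ 1146.0 + 143.27*I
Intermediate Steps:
r(H, Z) = H + Z**2 (r(H, Z) = Z**2 + H = H + Z**2)
p(v) = 96 + 6*v (p(v) = 6*(v + (-4)**2) = 6*(v + 16) = 6*(16 + v) = 96 + 6*v)
d(G) = 0 (d(G) = (0*G)*G = 0*G = 0)
s = 1146 (s = 0 + 1146 = 1146)
s + sqrt(-20554 + J(-62, -31)) = 1146 + sqrt(-20554 + 27) = 1146 + sqrt(-20527) = 1146 + I*sqrt(20527)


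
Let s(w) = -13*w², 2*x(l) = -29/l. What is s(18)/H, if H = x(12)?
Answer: 101088/29 ≈ 3485.8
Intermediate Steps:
x(l) = -29/(2*l) (x(l) = (-29/l)/2 = -29/(2*l))
H = -29/24 (H = -29/2/12 = -29/2*1/12 = -29/24 ≈ -1.2083)
s(18)/H = (-13*18²)/(-29/24) = -13*324*(-24/29) = -4212*(-24/29) = 101088/29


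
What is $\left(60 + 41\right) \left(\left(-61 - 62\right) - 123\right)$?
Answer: $-24846$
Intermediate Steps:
$\left(60 + 41\right) \left(\left(-61 - 62\right) - 123\right) = 101 \left(\left(-61 - 62\right) - 123\right) = 101 \left(-123 - 123\right) = 101 \left(-246\right) = -24846$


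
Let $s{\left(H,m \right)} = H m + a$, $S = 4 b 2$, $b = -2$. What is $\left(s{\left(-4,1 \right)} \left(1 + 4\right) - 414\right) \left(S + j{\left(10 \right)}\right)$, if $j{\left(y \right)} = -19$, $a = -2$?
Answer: $15540$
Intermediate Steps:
$S = -16$ ($S = 4 \left(-2\right) 2 = \left(-8\right) 2 = -16$)
$s{\left(H,m \right)} = -2 + H m$ ($s{\left(H,m \right)} = H m - 2 = -2 + H m$)
$\left(s{\left(-4,1 \right)} \left(1 + 4\right) - 414\right) \left(S + j{\left(10 \right)}\right) = \left(\left(-2 - 4\right) \left(1 + 4\right) - 414\right) \left(-16 - 19\right) = \left(\left(-2 - 4\right) 5 - 414\right) \left(-35\right) = \left(\left(-6\right) 5 - 414\right) \left(-35\right) = \left(-30 - 414\right) \left(-35\right) = \left(-444\right) \left(-35\right) = 15540$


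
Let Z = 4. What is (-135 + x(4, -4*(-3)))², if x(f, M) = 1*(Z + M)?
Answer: 14161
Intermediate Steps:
x(f, M) = 4 + M (x(f, M) = 1*(4 + M) = 4 + M)
(-135 + x(4, -4*(-3)))² = (-135 + (4 - 4*(-3)))² = (-135 + (4 + 12))² = (-135 + 16)² = (-119)² = 14161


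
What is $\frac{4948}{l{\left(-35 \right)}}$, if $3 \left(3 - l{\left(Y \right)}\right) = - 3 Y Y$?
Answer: $\frac{1237}{307} \approx 4.0293$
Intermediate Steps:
$l{\left(Y \right)} = 3 + Y^{2}$ ($l{\left(Y \right)} = 3 - \frac{- 3 Y Y}{3} = 3 - \frac{\left(-3\right) Y^{2}}{3} = 3 + Y^{2}$)
$\frac{4948}{l{\left(-35 \right)}} = \frac{4948}{3 + \left(-35\right)^{2}} = \frac{4948}{3 + 1225} = \frac{4948}{1228} = 4948 \cdot \frac{1}{1228} = \frac{1237}{307}$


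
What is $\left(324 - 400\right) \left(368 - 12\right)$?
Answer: $-27056$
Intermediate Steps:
$\left(324 - 400\right) \left(368 - 12\right) = \left(324 - 400\right) 356 = \left(-76\right) 356 = -27056$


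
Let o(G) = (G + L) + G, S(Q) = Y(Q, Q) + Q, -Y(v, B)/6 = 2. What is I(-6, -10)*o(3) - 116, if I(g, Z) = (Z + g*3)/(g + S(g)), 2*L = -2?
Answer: -661/6 ≈ -110.17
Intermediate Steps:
Y(v, B) = -12 (Y(v, B) = -6*2 = -12)
L = -1 (L = (½)*(-2) = -1)
S(Q) = -12 + Q
I(g, Z) = (Z + 3*g)/(-12 + 2*g) (I(g, Z) = (Z + g*3)/(g + (-12 + g)) = (Z + 3*g)/(-12 + 2*g))
o(G) = -1 + 2*G (o(G) = (G - 1) + G = (-1 + G) + G = -1 + 2*G)
I(-6, -10)*o(3) - 116 = ((-10 + 3*(-6))/(2*(-6 - 6)))*(-1 + 2*3) - 116 = ((½)*(-10 - 18)/(-12))*(-1 + 6) - 116 = ((½)*(-1/12)*(-28))*5 - 116 = (7/6)*5 - 116 = 35/6 - 116 = -661/6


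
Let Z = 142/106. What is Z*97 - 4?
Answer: 6675/53 ≈ 125.94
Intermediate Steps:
Z = 71/53 (Z = 142*(1/106) = 71/53 ≈ 1.3396)
Z*97 - 4 = (71/53)*97 - 4 = 6887/53 - 4 = 6675/53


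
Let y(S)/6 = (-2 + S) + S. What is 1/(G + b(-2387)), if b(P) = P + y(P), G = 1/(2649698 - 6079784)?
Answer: -3430086/106480159699 ≈ -3.2213e-5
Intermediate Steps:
y(S) = -12 + 12*S (y(S) = 6*((-2 + S) + S) = 6*(-2 + 2*S) = -12 + 12*S)
G = -1/3430086 (G = 1/(-3430086) = -1/3430086 ≈ -2.9154e-7)
b(P) = -12 + 13*P (b(P) = P + (-12 + 12*P) = -12 + 13*P)
1/(G + b(-2387)) = 1/(-1/3430086 + (-12 + 13*(-2387))) = 1/(-1/3430086 + (-12 - 31031)) = 1/(-1/3430086 - 31043) = 1/(-106480159699/3430086) = -3430086/106480159699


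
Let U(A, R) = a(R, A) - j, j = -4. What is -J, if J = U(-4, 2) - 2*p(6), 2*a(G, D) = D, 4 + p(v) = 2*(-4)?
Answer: -26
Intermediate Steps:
p(v) = -12 (p(v) = -4 + 2*(-4) = -4 - 8 = -12)
a(G, D) = D/2
U(A, R) = 4 + A/2 (U(A, R) = A/2 - 1*(-4) = A/2 + 4 = 4 + A/2)
J = 26 (J = (4 + (½)*(-4)) - 2*(-12) = (4 - 2) + 24 = 2 + 24 = 26)
-J = -1*26 = -26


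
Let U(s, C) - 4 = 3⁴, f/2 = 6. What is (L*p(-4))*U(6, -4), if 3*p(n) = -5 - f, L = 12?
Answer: -5780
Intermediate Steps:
f = 12 (f = 2*6 = 12)
U(s, C) = 85 (U(s, C) = 4 + 3⁴ = 4 + 81 = 85)
p(n) = -17/3 (p(n) = (-5 - 1*12)/3 = (-5 - 12)/3 = (⅓)*(-17) = -17/3)
(L*p(-4))*U(6, -4) = (12*(-17/3))*85 = -68*85 = -5780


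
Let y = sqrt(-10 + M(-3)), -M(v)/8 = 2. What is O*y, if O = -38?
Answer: -38*I*sqrt(26) ≈ -193.76*I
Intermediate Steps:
M(v) = -16 (M(v) = -8*2 = -16)
y = I*sqrt(26) (y = sqrt(-10 - 16) = sqrt(-26) = I*sqrt(26) ≈ 5.099*I)
O*y = -38*I*sqrt(26)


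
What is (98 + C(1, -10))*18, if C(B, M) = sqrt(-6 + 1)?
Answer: 1764 + 18*I*sqrt(5) ≈ 1764.0 + 40.249*I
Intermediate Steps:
C(B, M) = I*sqrt(5) (C(B, M) = sqrt(-5) = I*sqrt(5))
(98 + C(1, -10))*18 = (98 + I*sqrt(5))*18 = 1764 + 18*I*sqrt(5)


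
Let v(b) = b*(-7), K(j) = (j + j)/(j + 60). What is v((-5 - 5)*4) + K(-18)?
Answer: 1954/7 ≈ 279.14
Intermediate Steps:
K(j) = 2*j/(60 + j) (K(j) = (2*j)/(60 + j) = 2*j/(60 + j))
v(b) = -7*b
v((-5 - 5)*4) + K(-18) = -7*(-5 - 5)*4 + 2*(-18)/(60 - 18) = -(-70)*4 + 2*(-18)/42 = -7*(-40) + 2*(-18)*(1/42) = 280 - 6/7 = 1954/7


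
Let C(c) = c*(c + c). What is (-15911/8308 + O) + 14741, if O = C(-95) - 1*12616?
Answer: 167597989/8308 ≈ 20173.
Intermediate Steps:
C(c) = 2*c² (C(c) = c*(2*c) = 2*c²)
O = 5434 (O = 2*(-95)² - 1*12616 = 2*9025 - 12616 = 18050 - 12616 = 5434)
(-15911/8308 + O) + 14741 = (-15911/8308 + 5434) + 14741 = 45129761/8308 + 14741 = 167597989/8308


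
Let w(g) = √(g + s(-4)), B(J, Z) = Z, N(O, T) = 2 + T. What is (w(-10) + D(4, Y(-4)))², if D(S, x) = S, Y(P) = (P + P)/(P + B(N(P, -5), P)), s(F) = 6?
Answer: 12 + 16*I ≈ 12.0 + 16.0*I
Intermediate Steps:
Y(P) = 1 (Y(P) = (P + P)/(P + P) = (2*P)/((2*P)) = (2*P)*(1/(2*P)) = 1)
w(g) = √(6 + g) (w(g) = √(g + 6) = √(6 + g))
(w(-10) + D(4, Y(-4)))² = (√(6 - 10) + 4)² = (√(-4) + 4)² = (2*I + 4)² = (4 + 2*I)²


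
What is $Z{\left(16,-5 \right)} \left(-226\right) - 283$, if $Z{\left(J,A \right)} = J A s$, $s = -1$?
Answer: $-18363$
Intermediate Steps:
$Z{\left(J,A \right)} = - A J$ ($Z{\left(J,A \right)} = J A \left(-1\right) = A J \left(-1\right) = - A J$)
$Z{\left(16,-5 \right)} \left(-226\right) - 283 = \left(-1\right) \left(-5\right) 16 \left(-226\right) - 283 = 80 \left(-226\right) - 283 = -18080 - 283 = -18363$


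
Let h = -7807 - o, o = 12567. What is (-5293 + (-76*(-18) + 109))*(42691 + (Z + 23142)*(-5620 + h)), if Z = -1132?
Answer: 2183077310184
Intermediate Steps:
h = -20374 (h = -7807 - 1*12567 = -7807 - 12567 = -20374)
(-5293 + (-76*(-18) + 109))*(42691 + (Z + 23142)*(-5620 + h)) = (-5293 + (-76*(-18) + 109))*(42691 + (-1132 + 23142)*(-5620 - 20374)) = (-5293 + (1368 + 109))*(42691 + 22010*(-25994)) = (-5293 + 1477)*(42691 - 572127940) = -3816*(-572085249) = 2183077310184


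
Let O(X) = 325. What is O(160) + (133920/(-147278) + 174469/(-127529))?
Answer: 3030723045544/9391108031 ≈ 322.72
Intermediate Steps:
O(160) + (133920/(-147278) + 174469/(-127529)) = 325 + (133920/(-147278) + 174469/(-127529)) = 325 + (133920*(-1/147278) + 174469*(-1/127529)) = 325 + (-66960/73639 - 174469/127529) = 325 - 21387064531/9391108031 = 3030723045544/9391108031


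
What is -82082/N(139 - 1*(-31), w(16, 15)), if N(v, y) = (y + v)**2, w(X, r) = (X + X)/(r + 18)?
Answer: -491139/174902 ≈ -2.8081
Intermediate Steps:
w(X, r) = 2*X/(18 + r) (w(X, r) = (2*X)/(18 + r) = 2*X/(18 + r))
N(v, y) = (v + y)**2
-82082/N(139 - 1*(-31), w(16, 15)) = -82082/((139 - 1*(-31)) + 2*16/(18 + 15))**2 = -82082/((139 + 31) + 2*16/33)**2 = -82082/(170 + 2*16*(1/33))**2 = -82082/(170 + 32/33)**2 = -82082/((5642/33)**2) = -82082/31832164/1089 = -82082*1089/31832164 = -491139/174902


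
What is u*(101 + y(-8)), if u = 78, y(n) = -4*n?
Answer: 10374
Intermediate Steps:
u*(101 + y(-8)) = 78*(101 - 4*(-8)) = 78*(101 + 32) = 78*133 = 10374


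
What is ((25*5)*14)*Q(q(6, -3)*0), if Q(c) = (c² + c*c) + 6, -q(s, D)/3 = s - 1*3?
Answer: 10500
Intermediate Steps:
q(s, D) = 9 - 3*s (q(s, D) = -3*(s - 1*3) = -3*(s - 3) = -3*(-3 + s) = 9 - 3*s)
Q(c) = 6 + 2*c² (Q(c) = (c² + c²) + 6 = 2*c² + 6 = 6 + 2*c²)
((25*5)*14)*Q(q(6, -3)*0) = ((25*5)*14)*(6 + 2*((9 - 3*6)*0)²) = (125*14)*(6 + 2*((9 - 18)*0)²) = 1750*(6 + 2*(-9*0)²) = 1750*(6 + 2*0²) = 1750*(6 + 2*0) = 1750*(6 + 0) = 1750*6 = 10500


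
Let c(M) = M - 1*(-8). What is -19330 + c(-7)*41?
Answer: -19289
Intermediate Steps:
c(M) = 8 + M (c(M) = M + 8 = 8 + M)
-19330 + c(-7)*41 = -19330 + (8 - 7)*41 = -19330 + 1*41 = -19330 + 41 = -19289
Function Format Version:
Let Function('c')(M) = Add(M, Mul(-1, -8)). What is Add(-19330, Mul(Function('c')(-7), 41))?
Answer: -19289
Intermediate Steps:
Function('c')(M) = Add(8, M) (Function('c')(M) = Add(M, 8) = Add(8, M))
Add(-19330, Mul(Function('c')(-7), 41)) = Add(-19330, Mul(Add(8, -7), 41)) = Add(-19330, Mul(1, 41)) = Add(-19330, 41) = -19289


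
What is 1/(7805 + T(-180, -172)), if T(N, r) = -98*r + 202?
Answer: 1/24863 ≈ 4.0220e-5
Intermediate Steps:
T(N, r) = 202 - 98*r
1/(7805 + T(-180, -172)) = 1/(7805 + (202 - 98*(-172))) = 1/(7805 + (202 + 16856)) = 1/(7805 + 17058) = 1/24863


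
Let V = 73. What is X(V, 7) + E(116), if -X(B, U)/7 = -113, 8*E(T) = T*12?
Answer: 965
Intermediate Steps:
E(T) = 3*T/2 (E(T) = (T*12)/8 = (12*T)/8 = 3*T/2)
X(B, U) = 791 (X(B, U) = -7*(-113) = 791)
X(V, 7) + E(116) = 791 + (3/2)*116 = 791 + 174 = 965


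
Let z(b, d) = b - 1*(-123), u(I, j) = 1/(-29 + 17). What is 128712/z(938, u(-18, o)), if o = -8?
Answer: 128712/1061 ≈ 121.31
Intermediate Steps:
u(I, j) = -1/12 (u(I, j) = 1/(-12) = -1/12)
z(b, d) = 123 + b (z(b, d) = b + 123 = 123 + b)
128712/z(938, u(-18, o)) = 128712/(123 + 938) = 128712/1061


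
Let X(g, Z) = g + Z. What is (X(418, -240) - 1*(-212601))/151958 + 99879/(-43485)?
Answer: -151915853/169433170 ≈ -0.89661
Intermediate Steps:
X(g, Z) = Z + g
(X(418, -240) - 1*(-212601))/151958 + 99879/(-43485) = ((-240 + 418) - 1*(-212601))/151958 + 99879/(-43485) = (178 + 212601)*(1/151958) + 99879*(-1/43485) = 212779*(1/151958) - 2561/1115 = 212779/151958 - 2561/1115 = -151915853/169433170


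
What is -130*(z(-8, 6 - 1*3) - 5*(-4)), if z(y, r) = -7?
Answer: -1690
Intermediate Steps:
-130*(z(-8, 6 - 1*3) - 5*(-4)) = -130*(-7 - 5*(-4)) = -130*(-7 + 20) = -130*13 = -1690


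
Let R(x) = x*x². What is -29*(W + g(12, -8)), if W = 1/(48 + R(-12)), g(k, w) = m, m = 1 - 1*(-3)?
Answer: -194851/1680 ≈ -115.98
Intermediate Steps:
R(x) = x³
m = 4 (m = 1 + 3 = 4)
g(k, w) = 4
W = -1/1680 (W = 1/(48 + (-12)³) = 1/(48 - 1728) = 1/(-1680) = -1/1680 ≈ -0.00059524)
-29*(W + g(12, -8)) = -29*(-1/1680 + 4) = -29*6719/1680 = -194851/1680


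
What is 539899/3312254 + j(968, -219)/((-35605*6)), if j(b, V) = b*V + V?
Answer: 68186279747/58966401835 ≈ 1.1564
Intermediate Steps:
j(b, V) = V + V*b (j(b, V) = V*b + V = V + V*b)
539899/3312254 + j(968, -219)/((-35605*6)) = 539899/3312254 + (-219*(1 + 968))/((-35605*6)) = 539899*(1/3312254) - 219*969/(-213630) = 539899/3312254 - 212211*(-1/213630) = 539899/3312254 + 70737/71210 = 68186279747/58966401835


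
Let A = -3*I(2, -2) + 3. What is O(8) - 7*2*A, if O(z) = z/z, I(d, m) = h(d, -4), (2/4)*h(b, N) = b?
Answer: 127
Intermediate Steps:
h(b, N) = 2*b
I(d, m) = 2*d
A = -9 (A = -6*2 + 3 = -3*4 + 3 = -12 + 3 = -9)
O(z) = 1
O(8) - 7*2*A = 1 - 7*2*(-9) = 1 - 14*(-9) = 1 - 1*(-126) = 1 + 126 = 127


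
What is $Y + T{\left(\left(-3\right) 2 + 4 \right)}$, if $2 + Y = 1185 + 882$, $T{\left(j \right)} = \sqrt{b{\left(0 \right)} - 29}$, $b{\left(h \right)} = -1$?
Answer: $2065 + i \sqrt{30} \approx 2065.0 + 5.4772 i$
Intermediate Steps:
$T{\left(j \right)} = i \sqrt{30}$ ($T{\left(j \right)} = \sqrt{-1 - 29} = \sqrt{-30} = i \sqrt{30}$)
$Y = 2065$ ($Y = -2 + \left(1185 + 882\right) = -2 + 2067 = 2065$)
$Y + T{\left(\left(-3\right) 2 + 4 \right)} = 2065 + i \sqrt{30}$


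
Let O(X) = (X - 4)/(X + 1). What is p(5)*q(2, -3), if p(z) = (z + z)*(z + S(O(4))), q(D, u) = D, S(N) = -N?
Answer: 100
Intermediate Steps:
O(X) = (-4 + X)/(1 + X)
p(z) = 2*z**2 (p(z) = (z + z)*(z - (-4 + 4)/(1 + 4)) = (2*z)*(z - 0/5) = (2*z)*(z - 1*0) = (2*z)*(z + 0) = (2*z)*z = 2*z**2)
p(5)*q(2, -3) = (2*5**2)*2 = (2*25)*2 = 50*2 = 100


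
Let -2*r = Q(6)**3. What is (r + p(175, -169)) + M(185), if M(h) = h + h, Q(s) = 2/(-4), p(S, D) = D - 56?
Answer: 2321/16 ≈ 145.06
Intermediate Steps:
p(S, D) = -56 + D
Q(s) = -1/2 (Q(s) = 2*(-1/4) = -1/2)
M(h) = 2*h
r = 1/16 (r = -(-1/2)**3/2 = -1/2*(-1/8) = 1/16 ≈ 0.062500)
(r + p(175, -169)) + M(185) = (1/16 + (-56 - 169)) + 2*185 = (1/16 - 225) + 370 = -3599/16 + 370 = 2321/16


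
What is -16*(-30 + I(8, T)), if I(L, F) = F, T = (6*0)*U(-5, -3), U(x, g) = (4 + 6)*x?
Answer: 480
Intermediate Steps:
U(x, g) = 10*x
T = 0 (T = (6*0)*(10*(-5)) = 0*(-50) = 0)
-16*(-30 + I(8, T)) = -16*(-30 + 0) = -16*(-30) = 480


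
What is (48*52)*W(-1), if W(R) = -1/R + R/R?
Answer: 4992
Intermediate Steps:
W(R) = 1 - 1/R (W(R) = -1/R + 1 = 1 - 1/R)
(48*52)*W(-1) = (48*52)*((-1 - 1)/(-1)) = 2496*(-1*(-2)) = 2496*2 = 4992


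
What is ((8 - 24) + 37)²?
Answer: 441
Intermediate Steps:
((8 - 24) + 37)² = (-16 + 37)² = 21² = 441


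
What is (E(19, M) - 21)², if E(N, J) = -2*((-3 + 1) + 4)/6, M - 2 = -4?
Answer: 4225/9 ≈ 469.44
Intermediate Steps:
M = -2 (M = 2 - 4 = -2)
E(N, J) = -⅔ (E(N, J) = -2*(-2 + 4)/6 = -4/6 = -2*⅓ = -⅔)
(E(19, M) - 21)² = (-⅔ - 21)² = (-65/3)² = 4225/9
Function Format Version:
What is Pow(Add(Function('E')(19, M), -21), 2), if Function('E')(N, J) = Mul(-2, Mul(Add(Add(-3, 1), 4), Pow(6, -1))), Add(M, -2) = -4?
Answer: Rational(4225, 9) ≈ 469.44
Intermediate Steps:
M = -2 (M = Add(2, -4) = -2)
Function('E')(N, J) = Rational(-2, 3) (Function('E')(N, J) = Mul(-2, Mul(Add(-2, 4), Rational(1, 6))) = Mul(-2, Mul(2, Rational(1, 6))) = Mul(-2, Rational(1, 3)) = Rational(-2, 3))
Pow(Add(Function('E')(19, M), -21), 2) = Pow(Add(Rational(-2, 3), -21), 2) = Pow(Rational(-65, 3), 2) = Rational(4225, 9)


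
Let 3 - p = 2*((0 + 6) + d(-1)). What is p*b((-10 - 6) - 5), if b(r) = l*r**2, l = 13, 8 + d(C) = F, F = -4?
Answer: 85995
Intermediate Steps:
d(C) = -12 (d(C) = -8 - 4 = -12)
b(r) = 13*r**2
p = 15 (p = 3 - 2*((0 + 6) - 12) = 3 - 2*(6 - 12) = 3 - 2*(-6) = 3 - 1*(-12) = 3 + 12 = 15)
p*b((-10 - 6) - 5) = 15*(13*((-10 - 6) - 5)**2) = 15*(13*(-16 - 5)**2) = 15*(13*(-21)**2) = 15*(13*441) = 15*5733 = 85995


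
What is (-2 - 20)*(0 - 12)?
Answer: 264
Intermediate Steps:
(-2 - 20)*(0 - 12) = -22*(-12) = 264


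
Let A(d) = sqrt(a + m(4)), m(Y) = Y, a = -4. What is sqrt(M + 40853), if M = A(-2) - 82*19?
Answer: sqrt(39295) ≈ 198.23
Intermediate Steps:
A(d) = 0 (A(d) = sqrt(-4 + 4) = sqrt(0) = 0)
M = -1558 (M = 0 - 82*19 = 0 - 1558 = -1558)
sqrt(M + 40853) = sqrt(-1558 + 40853) = sqrt(39295)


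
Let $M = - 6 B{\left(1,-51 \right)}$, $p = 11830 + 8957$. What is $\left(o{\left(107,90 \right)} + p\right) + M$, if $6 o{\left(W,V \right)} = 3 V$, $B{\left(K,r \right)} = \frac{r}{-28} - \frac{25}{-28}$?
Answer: $\frac{145710}{7} \approx 20816.0$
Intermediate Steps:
$B{\left(K,r \right)} = \frac{25}{28} - \frac{r}{28}$ ($B{\left(K,r \right)} = r \left(- \frac{1}{28}\right) - - \frac{25}{28} = - \frac{r}{28} + \frac{25}{28} = \frac{25}{28} - \frac{r}{28}$)
$p = 20787$
$o{\left(W,V \right)} = \frac{V}{2}$ ($o{\left(W,V \right)} = \frac{3 V}{6} = \frac{V}{2}$)
$M = - \frac{114}{7}$ ($M = - 6 \left(\frac{25}{28} - - \frac{51}{28}\right) = - 6 \left(\frac{25}{28} + \frac{51}{28}\right) = \left(-6\right) \frac{19}{7} = - \frac{114}{7} \approx -16.286$)
$\left(o{\left(107,90 \right)} + p\right) + M = \left(\frac{1}{2} \cdot 90 + 20787\right) - \frac{114}{7} = \left(45 + 20787\right) - \frac{114}{7} = 20832 - \frac{114}{7} = \frac{145710}{7}$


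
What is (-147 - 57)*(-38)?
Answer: 7752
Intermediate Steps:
(-147 - 57)*(-38) = -204*(-38) = 7752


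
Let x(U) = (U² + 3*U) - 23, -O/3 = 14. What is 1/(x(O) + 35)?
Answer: 1/1650 ≈ 0.00060606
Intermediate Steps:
O = -42 (O = -3*14 = -42)
x(U) = -23 + U² + 3*U
1/(x(O) + 35) = 1/((-23 + (-42)² + 3*(-42)) + 35) = 1/((-23 + 1764 - 126) + 35) = 1/(1615 + 35) = 1/1650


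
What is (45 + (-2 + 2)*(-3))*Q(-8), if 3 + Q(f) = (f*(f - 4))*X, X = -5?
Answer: -21735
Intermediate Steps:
Q(f) = -3 - 5*f*(-4 + f) (Q(f) = -3 + (f*(f - 4))*(-5) = -3 + (f*(-4 + f))*(-5) = -3 - 5*f*(-4 + f))
(45 + (-2 + 2)*(-3))*Q(-8) = (45 + (-2 + 2)*(-3))*(-3 - 5*(-8)**2 + 20*(-8)) = (45 + 0*(-3))*(-3 - 5*64 - 160) = (45 + 0)*(-3 - 320 - 160) = 45*(-483) = -21735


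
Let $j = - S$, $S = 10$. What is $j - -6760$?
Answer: $6750$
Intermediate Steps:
$j = -10$ ($j = \left(-1\right) 10 = -10$)
$j - -6760 = -10 - -6760 = -10 + 6760 = 6750$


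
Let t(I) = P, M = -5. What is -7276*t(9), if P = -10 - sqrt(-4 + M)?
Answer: 72760 + 21828*I ≈ 72760.0 + 21828.0*I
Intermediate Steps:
P = -10 - 3*I (P = -10 - sqrt(-4 - 5) = -10 - sqrt(-9) = -10 - 3*I ≈ -10.0 - 3.0*I)
t(I) = -10 - 3*I
-7276*t(9) = -7276*(-10 - 3*I) = 72760 + 21828*I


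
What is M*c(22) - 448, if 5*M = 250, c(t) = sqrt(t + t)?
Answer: -448 + 100*sqrt(11) ≈ -116.34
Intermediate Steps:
c(t) = sqrt(2)*sqrt(t) (c(t) = sqrt(2*t) = sqrt(2)*sqrt(t))
M = 50 (M = (1/5)*250 = 50)
M*c(22) - 448 = 50*(sqrt(2)*sqrt(22)) - 448 = 50*(2*sqrt(11)) - 448 = 100*sqrt(11) - 448 = -448 + 100*sqrt(11)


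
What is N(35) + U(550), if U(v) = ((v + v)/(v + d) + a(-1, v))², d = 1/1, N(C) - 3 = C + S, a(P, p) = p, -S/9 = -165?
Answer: 92969606823/303601 ≈ 3.0622e+5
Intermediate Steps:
S = 1485 (S = -9*(-165) = 1485)
N(C) = 1488 + C (N(C) = 3 + (C + 1485) = 3 + (1485 + C) = 1488 + C)
d = 1 (d = 1*1 = 1)
U(v) = (v + 2*v/(1 + v))² (U(v) = ((v + v)/(v + 1) + v)² = ((2*v)/(1 + v) + v)² = (2*v/(1 + v) + v)² = (v + 2*v/(1 + v))²)
N(35) + U(550) = (1488 + 35) + 550²*(3 + 550)²/(1 + 550)² = 1523 + 302500*553²/551² = 1523 + 302500*(1/303601)*305809 = 1523 + 92507222500/303601 = 92969606823/303601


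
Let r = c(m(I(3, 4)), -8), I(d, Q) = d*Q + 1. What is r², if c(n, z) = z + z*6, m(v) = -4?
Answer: 3136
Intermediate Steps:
I(d, Q) = 1 + Q*d (I(d, Q) = Q*d + 1 = 1 + Q*d)
c(n, z) = 7*z (c(n, z) = z + 6*z = 7*z)
r = -56 (r = 7*(-8) = -56)
r² = (-56)² = 3136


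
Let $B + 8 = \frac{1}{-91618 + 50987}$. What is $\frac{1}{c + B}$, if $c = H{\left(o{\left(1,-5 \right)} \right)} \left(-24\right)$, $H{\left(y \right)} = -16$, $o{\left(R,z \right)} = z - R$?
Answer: $\frac{40631}{15277255} \approx 0.0026596$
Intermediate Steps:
$c = 384$ ($c = \left(-16\right) \left(-24\right) = 384$)
$B = - \frac{325049}{40631}$ ($B = -8 + \frac{1}{-91618 + 50987} = -8 + \frac{1}{-40631} = -8 - \frac{1}{40631} = - \frac{325049}{40631} \approx -8.0$)
$\frac{1}{c + B} = \frac{1}{384 - \frac{325049}{40631}} = \frac{1}{\frac{15277255}{40631}} = \frac{40631}{15277255}$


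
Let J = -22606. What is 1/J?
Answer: -1/22606 ≈ -4.4236e-5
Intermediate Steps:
1/J = 1/(-22606) = -1/22606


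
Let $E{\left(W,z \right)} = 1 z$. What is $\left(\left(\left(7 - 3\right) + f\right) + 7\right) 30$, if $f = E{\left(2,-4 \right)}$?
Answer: $210$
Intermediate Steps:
$E{\left(W,z \right)} = z$
$f = -4$
$\left(\left(\left(7 - 3\right) + f\right) + 7\right) 30 = \left(\left(\left(7 - 3\right) - 4\right) + 7\right) 30 = \left(\left(4 - 4\right) + 7\right) 30 = \left(0 + 7\right) 30 = 7 \cdot 30 = 210$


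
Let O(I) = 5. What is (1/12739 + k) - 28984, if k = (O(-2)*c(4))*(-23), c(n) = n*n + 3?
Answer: -397061890/12739 ≈ -31169.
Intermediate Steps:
c(n) = 3 + n² (c(n) = n² + 3 = 3 + n²)
k = -2185 (k = (5*(3 + 4²))*(-23) = (5*(3 + 16))*(-23) = (5*19)*(-23) = 95*(-23) = -2185)
(1/12739 + k) - 28984 = (1/12739 - 2185) - 28984 = -27834714/12739 - 28984 = -397061890/12739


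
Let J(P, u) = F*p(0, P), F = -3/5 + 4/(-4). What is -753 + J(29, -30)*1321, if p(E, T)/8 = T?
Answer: -2455541/5 ≈ -4.9111e+5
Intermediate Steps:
p(E, T) = 8*T
F = -8/5 (F = -3*⅕ + 4*(-¼) = -⅗ - 1 = -8/5 ≈ -1.6000)
J(P, u) = -64*P/5
-753 + J(29, -30)*1321 = -753 - 64/5*29*1321 = -753 - 1856/5*1321 = -753 - 2451776/5 = -2455541/5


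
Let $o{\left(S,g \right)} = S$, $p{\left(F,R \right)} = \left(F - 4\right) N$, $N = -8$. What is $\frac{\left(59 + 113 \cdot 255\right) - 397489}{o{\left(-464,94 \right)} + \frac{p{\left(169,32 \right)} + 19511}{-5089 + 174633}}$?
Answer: $\frac{12499292312}{15730045} \approx 794.61$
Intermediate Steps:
$p{\left(F,R \right)} = 32 - 8 F$ ($p{\left(F,R \right)} = \left(F - 4\right) \left(-8\right) = \left(-4 + F\right) \left(-8\right) = 32 - 8 F$)
$\frac{\left(59 + 113 \cdot 255\right) - 397489}{o{\left(-464,94 \right)} + \frac{p{\left(169,32 \right)} + 19511}{-5089 + 174633}} = \frac{\left(59 + 113 \cdot 255\right) - 397489}{-464 + \frac{\left(32 - 1352\right) + 19511}{-5089 + 174633}} = \frac{\left(59 + 28815\right) - 397489}{-464 + \frac{\left(32 - 1352\right) + 19511}{169544}} = \frac{28874 - 397489}{-464 + \left(-1320 + 19511\right) \frac{1}{169544}} = - \frac{368615}{-464 + 18191 \cdot \frac{1}{169544}} = - \frac{368615}{-464 + \frac{18191}{169544}} = - \frac{368615}{- \frac{78650225}{169544}} = \left(-368615\right) \left(- \frac{169544}{78650225}\right) = \frac{12499292312}{15730045}$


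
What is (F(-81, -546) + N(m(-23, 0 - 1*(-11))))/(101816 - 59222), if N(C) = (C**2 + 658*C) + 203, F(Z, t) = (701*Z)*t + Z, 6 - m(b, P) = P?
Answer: 30999283/42594 ≈ 727.79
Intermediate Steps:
m(b, P) = 6 - P
F(Z, t) = Z + 701*Z*t (F(Z, t) = 701*Z*t + Z = Z + 701*Z*t)
N(C) = 203 + C**2 + 658*C
(F(-81, -546) + N(m(-23, 0 - 1*(-11))))/(101816 - 59222) = (-81*(1 + 701*(-546)) + (203 + (6 - (0 - 1*(-11)))**2 + 658*(6 - (0 - 1*(-11)))))/(101816 - 59222) = (-81*(1 - 382746) + (203 + (6 - (0 + 11))**2 + 658*(6 - (0 + 11))))/42594 = (-81*(-382745) + (203 + (6 - 1*11)**2 + 658*(6 - 1*11)))*(1/42594) = (31002345 + (203 + (6 - 11)**2 + 658*(6 - 11)))*(1/42594) = (31002345 + (203 + (-5)**2 + 658*(-5)))*(1/42594) = (31002345 + (203 + 25 - 3290))*(1/42594) = (31002345 - 3062)*(1/42594) = 30999283*(1/42594) = 30999283/42594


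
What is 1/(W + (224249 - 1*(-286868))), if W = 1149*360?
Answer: 1/924757 ≈ 1.0814e-6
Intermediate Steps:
W = 413640
1/(W + (224249 - 1*(-286868))) = 1/(413640 + (224249 - 1*(-286868))) = 1/(413640 + (224249 + 286868)) = 1/(413640 + 511117) = 1/924757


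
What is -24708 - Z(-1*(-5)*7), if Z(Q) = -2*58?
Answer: -24592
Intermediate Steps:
Z(Q) = -116
-24708 - Z(-1*(-5)*7) = -24708 - 1*(-116) = -24708 + 116 = -24592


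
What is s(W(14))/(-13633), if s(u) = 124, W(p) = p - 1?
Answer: -124/13633 ≈ -0.0090956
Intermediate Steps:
W(p) = -1 + p
s(W(14))/(-13633) = 124/(-13633) = 124*(-1/13633) = -124/13633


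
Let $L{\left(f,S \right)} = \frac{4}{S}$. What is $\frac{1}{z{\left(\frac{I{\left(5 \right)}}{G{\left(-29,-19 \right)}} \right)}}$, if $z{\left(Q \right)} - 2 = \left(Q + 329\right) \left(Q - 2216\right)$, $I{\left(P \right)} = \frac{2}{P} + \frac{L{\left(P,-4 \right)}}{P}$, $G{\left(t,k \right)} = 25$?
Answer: $- \frac{15625}{11391829624} \approx -1.3716 \cdot 10^{-6}$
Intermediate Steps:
$I{\left(P \right)} = \frac{1}{P}$ ($I{\left(P \right)} = \frac{2}{P} + \frac{4 \frac{1}{-4}}{P} = \frac{2}{P} + \frac{4 \left(- \frac{1}{4}\right)}{P} = \frac{2}{P} - \frac{1}{P} = \frac{1}{P}$)
$z{\left(Q \right)} = 2 + \left(-2216 + Q\right) \left(329 + Q\right)$ ($z{\left(Q \right)} = 2 + \left(Q + 329\right) \left(Q - 2216\right) = 2 + \left(329 + Q\right) \left(-2216 + Q\right) = 2 + \left(-2216 + Q\right) \left(329 + Q\right)$)
$\frac{1}{z{\left(\frac{I{\left(5 \right)}}{G{\left(-29,-19 \right)}} \right)}} = \frac{1}{-729062 + \left(\frac{1}{5 \cdot 25}\right)^{2} - 1887 \frac{1}{5 \cdot 25}} = \frac{1}{-729062 + \left(\frac{1}{5} \cdot \frac{1}{25}\right)^{2} - 1887 \cdot \frac{1}{5} \cdot \frac{1}{25}} = \frac{1}{-729062 + \left(\frac{1}{125}\right)^{2} - \frac{1887}{125}} = \frac{1}{-729062 + \frac{1}{15625} - \frac{1887}{125}} = \frac{1}{- \frac{11391829624}{15625}} = - \frac{15625}{11391829624}$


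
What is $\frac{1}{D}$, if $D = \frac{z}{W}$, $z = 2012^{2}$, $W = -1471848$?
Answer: $- \frac{183981}{506018} \approx -0.36359$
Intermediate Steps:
$z = 4048144$
$D = - \frac{506018}{183981}$ ($D = \frac{4048144}{-1471848} = 4048144 \left(- \frac{1}{1471848}\right) = - \frac{506018}{183981} \approx -2.7504$)
$\frac{1}{D} = \frac{1}{- \frac{506018}{183981}} = - \frac{183981}{506018}$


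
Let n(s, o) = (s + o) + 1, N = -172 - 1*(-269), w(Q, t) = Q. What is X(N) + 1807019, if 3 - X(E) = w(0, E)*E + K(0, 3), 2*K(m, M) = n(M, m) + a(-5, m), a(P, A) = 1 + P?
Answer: 1807022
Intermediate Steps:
N = 97 (N = -172 + 269 = 97)
n(s, o) = 1 + o + s (n(s, o) = (o + s) + 1 = 1 + o + s)
K(m, M) = -3/2 + M/2 + m/2 (K(m, M) = ((1 + m + M) + (1 - 5))/2 = ((1 + M + m) - 4)/2 = (-3 + M + m)/2 = -3/2 + M/2 + m/2)
X(E) = 3 (X(E) = 3 - (0*E + (-3/2 + (½)*3 + (½)*0)) = 3 - (0 + (-3/2 + 3/2 + 0)) = 3 - (0 + 0) = 3 - 1*0 = 3 + 0 = 3)
X(N) + 1807019 = 3 + 1807019 = 1807022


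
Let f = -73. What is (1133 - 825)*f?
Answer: -22484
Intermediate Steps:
(1133 - 825)*f = (1133 - 825)*(-73) = 308*(-73) = -22484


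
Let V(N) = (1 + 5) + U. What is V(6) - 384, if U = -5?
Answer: -383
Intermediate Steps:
V(N) = 1 (V(N) = (1 + 5) - 5 = 6 - 5 = 1)
V(6) - 384 = 1 - 384 = -383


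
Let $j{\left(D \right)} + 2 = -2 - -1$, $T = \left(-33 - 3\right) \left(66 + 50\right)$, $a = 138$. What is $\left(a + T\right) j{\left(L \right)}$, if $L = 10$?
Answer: $12114$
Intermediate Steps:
$T = -4176$ ($T = \left(-36\right) 116 = -4176$)
$j{\left(D \right)} = -3$ ($j{\left(D \right)} = -2 - 1 = -3$)
$\left(a + T\right) j{\left(L \right)} = \left(138 - 4176\right) \left(-3\right) = \left(-4038\right) \left(-3\right) = 12114$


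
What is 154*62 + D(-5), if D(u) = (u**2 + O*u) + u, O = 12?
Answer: 9508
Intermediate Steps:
D(u) = u**2 + 13*u (D(u) = (u**2 + 12*u) + u = u**2 + 13*u)
154*62 + D(-5) = 154*62 - 5*(13 - 5) = 9548 - 5*8 = 9548 - 40 = 9508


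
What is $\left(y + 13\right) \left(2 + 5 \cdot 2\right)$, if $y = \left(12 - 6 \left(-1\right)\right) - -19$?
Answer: $600$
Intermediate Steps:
$y = 37$ ($y = \left(12 - -6\right) + 19 = \left(12 + 6\right) + 19 = 18 + 19 = 37$)
$\left(y + 13\right) \left(2 + 5 \cdot 2\right) = \left(37 + 13\right) \left(2 + 5 \cdot 2\right) = 50 \left(2 + 10\right) = 50 \cdot 12 = 600$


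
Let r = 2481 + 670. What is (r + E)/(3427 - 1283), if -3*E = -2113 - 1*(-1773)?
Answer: 9793/6432 ≈ 1.5225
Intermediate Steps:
r = 3151
E = 340/3 (E = -(-2113 - 1*(-1773))/3 = -(-2113 + 1773)/3 = -⅓*(-340) = 340/3 ≈ 113.33)
(r + E)/(3427 - 1283) = (3151 + 340/3)/(3427 - 1283) = (9793/3)/2144 = (9793/3)*(1/2144) = 9793/6432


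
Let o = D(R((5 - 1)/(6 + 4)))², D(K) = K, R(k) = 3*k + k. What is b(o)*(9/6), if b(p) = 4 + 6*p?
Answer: 726/25 ≈ 29.040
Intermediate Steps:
R(k) = 4*k
o = 64/25 (o = (4*((5 - 1)/(6 + 4)))² = (4*(4/10))² = (4*(4*(⅒)))² = (4*(⅖))² = (8/5)² = 64/25 ≈ 2.5600)
b(o)*(9/6) = (4 + 6*(64/25))*(9/6) = (4 + 384/25)*(9*(⅙)) = (484/25)*(3/2) = 726/25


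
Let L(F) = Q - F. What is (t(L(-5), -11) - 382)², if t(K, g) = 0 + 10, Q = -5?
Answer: 138384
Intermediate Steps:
L(F) = -5 - F
t(K, g) = 10
(t(L(-5), -11) - 382)² = (10 - 382)² = (-372)² = 138384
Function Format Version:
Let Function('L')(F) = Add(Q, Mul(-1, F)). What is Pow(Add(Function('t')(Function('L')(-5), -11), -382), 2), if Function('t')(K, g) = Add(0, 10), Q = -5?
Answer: 138384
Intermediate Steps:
Function('L')(F) = Add(-5, Mul(-1, F))
Function('t')(K, g) = 10
Pow(Add(Function('t')(Function('L')(-5), -11), -382), 2) = Pow(Add(10, -382), 2) = Pow(-372, 2) = 138384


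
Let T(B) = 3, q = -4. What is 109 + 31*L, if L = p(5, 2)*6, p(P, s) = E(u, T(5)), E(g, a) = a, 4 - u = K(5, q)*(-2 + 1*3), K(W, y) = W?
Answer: 667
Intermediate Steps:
u = -1 (u = 4 - 5*(-2 + 1*3) = 4 - 5*(-2 + 3) = 4 - 5 = -1)
p(P, s) = 3
L = 18 (L = 3*6 = 18)
109 + 31*L = 109 + 31*18 = 109 + 558 = 667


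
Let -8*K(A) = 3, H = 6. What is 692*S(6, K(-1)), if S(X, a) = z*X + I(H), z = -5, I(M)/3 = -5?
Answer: -31140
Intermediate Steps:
I(M) = -15 (I(M) = 3*(-5) = -15)
K(A) = -3/8 (K(A) = -⅛*3 = -3/8)
S(X, a) = -15 - 5*X (S(X, a) = -5*X - 15 = -15 - 5*X)
692*S(6, K(-1)) = 692*(-15 - 5*6) = 692*(-15 - 30) = 692*(-45) = -31140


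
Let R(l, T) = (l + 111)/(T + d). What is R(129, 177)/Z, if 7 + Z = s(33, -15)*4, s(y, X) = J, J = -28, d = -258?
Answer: 80/3213 ≈ 0.024899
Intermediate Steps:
s(y, X) = -28
R(l, T) = (111 + l)/(-258 + T) (R(l, T) = (l + 111)/(T - 258) = (111 + l)/(-258 + T))
Z = -119 (Z = -7 - 28*4 = -7 - 112 = -119)
R(129, 177)/Z = ((111 + 129)/(-258 + 177))/(-119) = (240/(-81))*(-1/119) = -1/81*240*(-1/119) = -80/27*(-1/119) = 80/3213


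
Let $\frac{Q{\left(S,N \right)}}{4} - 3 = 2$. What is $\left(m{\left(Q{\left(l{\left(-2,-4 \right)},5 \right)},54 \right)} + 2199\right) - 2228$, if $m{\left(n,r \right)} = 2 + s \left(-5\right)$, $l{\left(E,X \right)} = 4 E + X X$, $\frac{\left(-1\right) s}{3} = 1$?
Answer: $-12$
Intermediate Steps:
$s = -3$ ($s = \left(-3\right) 1 = -3$)
$l{\left(E,X \right)} = X^{2} + 4 E$ ($l{\left(E,X \right)} = 4 E + X^{2} = X^{2} + 4 E$)
$Q{\left(S,N \right)} = 20$ ($Q{\left(S,N \right)} = 12 + 4 \cdot 2 = 12 + 8 = 20$)
$m{\left(n,r \right)} = 17$ ($m{\left(n,r \right)} = 2 - -15 = 2 + 15 = 17$)
$\left(m{\left(Q{\left(l{\left(-2,-4 \right)},5 \right)},54 \right)} + 2199\right) - 2228 = \left(17 + 2199\right) - 2228 = 2216 - 2228 = -12$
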